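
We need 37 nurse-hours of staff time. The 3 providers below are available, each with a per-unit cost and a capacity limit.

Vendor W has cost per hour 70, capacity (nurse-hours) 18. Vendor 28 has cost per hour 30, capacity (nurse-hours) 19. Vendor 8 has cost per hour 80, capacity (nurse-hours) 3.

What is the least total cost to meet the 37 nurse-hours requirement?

1830

Fill from the cheapest provider first.
Take 19 from Vendor 28 at 30 — need 18 more.
Vendor W (70): use full 18 — 0 nurse-hours to go.
Vendor 8: unused.
Cost = 19×30 + 18×70 = 1830.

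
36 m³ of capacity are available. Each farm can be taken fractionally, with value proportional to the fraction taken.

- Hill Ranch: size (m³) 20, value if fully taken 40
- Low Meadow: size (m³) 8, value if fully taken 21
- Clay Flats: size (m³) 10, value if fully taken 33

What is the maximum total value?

Rank by value-to-size ratio: Clay Flats 33/10≈3.3, Low Meadow 21/8≈2.62, Hill Ranch 40/20≈2.
Take all of Clay Flats (10 m³, value 33) ; 26 m³ left.
Low Meadow: take in full, 8 m³ for value 21 ; 18 left.
Only 18 m³ remain; take 18/20 of Hill Ranch for value 40×18/20 = 36.
Total value = 90.

90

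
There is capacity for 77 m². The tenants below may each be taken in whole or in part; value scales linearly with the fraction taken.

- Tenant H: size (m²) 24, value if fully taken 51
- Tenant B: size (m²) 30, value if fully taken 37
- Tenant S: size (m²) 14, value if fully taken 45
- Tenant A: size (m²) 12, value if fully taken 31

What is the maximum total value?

Best value per unit of size first: Tenant S 45/14≈3.21, Tenant A 31/12≈2.58, Tenant H 51/24≈2.12, Tenant B 37/30≈1.23.
Take all of Tenant S (14 m², value 45) ; 63 m² left.
Take all of Tenant A (12 m², value 31) ; 51 m² left.
Tenant H: take in full, 24 m² for value 51 ; 27 left.
27 m² left: a 27/30 share of Tenant B gives 37×27/30 = 33.3.
Total value = 160.3.

160.3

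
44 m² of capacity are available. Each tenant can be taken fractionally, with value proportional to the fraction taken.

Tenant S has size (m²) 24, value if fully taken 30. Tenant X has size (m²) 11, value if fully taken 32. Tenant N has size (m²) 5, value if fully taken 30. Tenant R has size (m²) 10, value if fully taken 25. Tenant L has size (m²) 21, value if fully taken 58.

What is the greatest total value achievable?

Best value per unit of size first: Tenant N 30/5≈6, Tenant X 32/11≈2.91, Tenant L 58/21≈2.76, Tenant R 25/10≈2.5, Tenant S 30/24≈1.25.
All 5 m² of Tenant N fit (value 30) → 39 remain.
Tenant X: take in full, 11 m² for value 32 → 28 left.
Tenant L: take in full, 21 m² for value 58 → 7 left.
Fill the last 7 m² with part of Tenant R: 7/10 of it earns 17.5.
Total value = 137.5.

137.5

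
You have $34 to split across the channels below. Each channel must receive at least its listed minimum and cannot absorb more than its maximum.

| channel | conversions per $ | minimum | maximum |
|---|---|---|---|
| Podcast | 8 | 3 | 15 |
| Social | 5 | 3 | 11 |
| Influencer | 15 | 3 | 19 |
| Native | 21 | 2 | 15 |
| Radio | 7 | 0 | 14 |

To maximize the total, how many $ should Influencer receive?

Meeting every minimum uses 3+3+3+2+0 = 11 $, leaving 23.
Rank by conversions per $: Native 21 > Influencer 15 > Podcast 8 > Radio 7 > Social 5.
Give Native 13 more to hit its cap of 15 ; 10 left.
Influencer: +10 (room for 16) → 13. Pool exhausted.

13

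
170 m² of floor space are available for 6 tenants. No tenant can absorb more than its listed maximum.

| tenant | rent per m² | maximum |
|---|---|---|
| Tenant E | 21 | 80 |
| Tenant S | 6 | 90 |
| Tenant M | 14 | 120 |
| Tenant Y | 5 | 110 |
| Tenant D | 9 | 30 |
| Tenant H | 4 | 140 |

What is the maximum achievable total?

2940

Rank by rent per m²: Tenant E 21 > Tenant M 14 > Tenant D 9 > Tenant S 6 > Tenant Y 5 > Tenant H 4.
Tenant E takes 80 to reach its cap of 80 — 90 left.
Tenant M: +90 (room for 120) → 90. Pool exhausted.
Total = 21×80 + 14×90 = 2940.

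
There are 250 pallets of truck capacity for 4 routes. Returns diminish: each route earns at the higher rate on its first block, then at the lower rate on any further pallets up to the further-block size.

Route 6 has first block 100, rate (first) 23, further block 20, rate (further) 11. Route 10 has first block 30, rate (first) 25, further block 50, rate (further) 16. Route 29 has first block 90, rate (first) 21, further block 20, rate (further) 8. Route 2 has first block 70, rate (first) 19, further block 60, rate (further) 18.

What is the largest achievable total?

Order all 8 blocks by rate: Route 10/T1 25 > Route 6/T1 23 > Route 29/T1 21 > Route 2/T1 19 > Route 2/T2 18 > Route 10/T2 16 > Route 6/T2 11 > Route 29/T2 8.
Route 10 T1 at 25: fill all 30 ; 220 left.
Route 6/T1 (23): +100 ; 120 left.
Fill Route 29 T1 block (90 at 21) ; 30 left.
Route 2 T1 at 19: only 30 left, fill 30.
Total = 25×30 + 23×100 + 21×90 + 19×30 = 5510.

5510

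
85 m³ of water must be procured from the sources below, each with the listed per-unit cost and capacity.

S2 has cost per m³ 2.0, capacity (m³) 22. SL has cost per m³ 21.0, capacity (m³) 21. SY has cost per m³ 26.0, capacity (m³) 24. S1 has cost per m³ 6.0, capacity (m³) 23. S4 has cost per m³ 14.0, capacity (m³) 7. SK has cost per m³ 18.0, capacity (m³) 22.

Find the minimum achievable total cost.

Use sources in increasing cost order.
Take 22 from S2 at 2.0 — need 63 more.
Take 23 from S1 at 6.0 — need 40 more.
Take 7 from S4 at 14.0 — need 33 more.
Take 22 from SK at 18.0 — need 11 more.
SL at 21.0: take 11 of its 21 — requirement met.
SY: unused.
Cost = 22×2.0 + 23×6.0 + 7×14.0 + 22×18.0 + 11×21.0 = 907.

907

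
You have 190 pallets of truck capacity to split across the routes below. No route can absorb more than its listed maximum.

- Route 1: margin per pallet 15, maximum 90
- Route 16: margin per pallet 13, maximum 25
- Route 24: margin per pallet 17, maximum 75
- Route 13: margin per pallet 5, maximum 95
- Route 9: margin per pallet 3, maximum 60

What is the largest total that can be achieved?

2950

Rank by margin per pallet: Route 24 17 > Route 1 15 > Route 16 13 > Route 13 5 > Route 9 3.
Route 24: +75 to 75 (cap) — 115 left.
Give Route 1 90 to hit its cap of 90 — 25 left.
Route 16 takes 25 to reach its cap of 25 — 0 left.
Total = 15×90 + 13×25 + 17×75 = 2950.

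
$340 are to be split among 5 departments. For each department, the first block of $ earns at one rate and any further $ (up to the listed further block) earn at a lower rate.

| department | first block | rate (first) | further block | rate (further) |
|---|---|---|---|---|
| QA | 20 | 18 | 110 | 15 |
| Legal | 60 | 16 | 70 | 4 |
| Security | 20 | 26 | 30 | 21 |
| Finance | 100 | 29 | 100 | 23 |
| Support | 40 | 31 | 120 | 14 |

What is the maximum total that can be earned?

Treat each block as its own option and order by rate: Support/first 31 > Finance/first 29 > Security/first 26 > Finance/second 23 > Security/second 21 > QA/first 18 > Legal/first 16 > QA/second 15 > Support/second 14 > Legal/second 4.
Support first at 31: fill all 40 → 300 left.
Finance/first (29): +100 → 200 left.
Security first at 26: fill all 20 → 180 left.
Finance/second (23): +100 → 80 left.
Security second at 21: fill all 30 → 50 left.
Fill QA first block (20 at 18) → 30 left.
Legal/first: +30 of 60 at 16; pool empty.
Total = 31×40 + 29×100 + 26×20 + 23×100 + 21×30 + 18×20 + 16×30 = 8430.

8430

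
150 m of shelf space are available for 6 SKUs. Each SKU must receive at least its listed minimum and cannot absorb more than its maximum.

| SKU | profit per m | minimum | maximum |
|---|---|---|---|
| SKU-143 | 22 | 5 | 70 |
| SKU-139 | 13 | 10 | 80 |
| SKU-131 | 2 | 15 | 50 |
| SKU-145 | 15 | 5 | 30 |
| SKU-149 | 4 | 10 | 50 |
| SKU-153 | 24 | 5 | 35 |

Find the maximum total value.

Meeting every minimum uses 5+10+15+5+10+5 = 50 m, leaving 100.
Order the SKUs by profit per m: SKU-153 24 > SKU-143 22 > SKU-145 15 > SKU-139 13 > SKU-149 4 > SKU-131 2.
Give SKU-153 30 more to hit its cap of 35 ; 70 left.
SKU-143 takes 65 more to reach its cap of 70 ; 5 left.
SKU-145 has room for 25 more but only 5 remain, so it gets 10.
Total = 22×70 + 13×10 + 2×15 + 15×10 + 4×10 + 24×35 = 2730.

2730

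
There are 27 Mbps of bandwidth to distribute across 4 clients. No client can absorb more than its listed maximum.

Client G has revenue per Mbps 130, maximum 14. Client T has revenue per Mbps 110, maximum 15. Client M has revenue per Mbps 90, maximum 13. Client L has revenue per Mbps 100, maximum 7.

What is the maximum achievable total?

3250

Highest revenue per Mbps first: Client G 130 > Client T 110 > Client L 100 > Client M 90.
Give Client G 14 to hit its cap of 14 — 13 left.
Only 13 left; Client T takes them to reach 13.
Total = 130×14 + 110×13 = 3250.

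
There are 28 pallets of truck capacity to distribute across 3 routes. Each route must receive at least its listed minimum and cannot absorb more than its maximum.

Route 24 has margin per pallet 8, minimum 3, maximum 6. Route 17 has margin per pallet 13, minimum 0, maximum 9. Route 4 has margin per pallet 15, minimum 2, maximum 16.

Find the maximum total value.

381

Meeting every minimum uses 3+0+2 = 5 pallets, leaving 23.
Highest margin per pallet first: Route 4 15 > Route 17 13 > Route 24 8.
Route 4: +14 to 16 (cap) ; 9 left.
Route 17 takes 9 more to reach its cap of 9 ; 0 left.
Total = 8×3 + 13×9 + 15×16 = 381.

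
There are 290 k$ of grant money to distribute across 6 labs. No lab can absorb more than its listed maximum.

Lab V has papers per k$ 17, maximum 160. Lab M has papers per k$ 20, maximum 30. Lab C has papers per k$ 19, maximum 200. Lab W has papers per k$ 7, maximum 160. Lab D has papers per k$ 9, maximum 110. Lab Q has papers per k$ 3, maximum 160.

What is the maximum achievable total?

5420

Rank by papers per k$: Lab M 20 > Lab C 19 > Lab V 17 > Lab D 9 > Lab W 7 > Lab Q 3.
Lab M takes 30 to reach its cap of 30 → 260 left.
Lab C takes 200 to reach its cap of 200 → 60 left.
Only 60 left; Lab V takes them to reach 60.
Total = 17×60 + 20×30 + 19×200 = 5420.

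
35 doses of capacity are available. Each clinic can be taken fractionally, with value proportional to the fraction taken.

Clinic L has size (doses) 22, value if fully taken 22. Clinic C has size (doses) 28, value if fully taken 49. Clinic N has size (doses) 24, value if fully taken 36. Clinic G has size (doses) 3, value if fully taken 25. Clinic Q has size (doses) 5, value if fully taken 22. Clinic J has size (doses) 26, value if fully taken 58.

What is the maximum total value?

Sort by value density: Clinic G 25/3≈8.33, Clinic Q 22/5≈4.4, Clinic J 58/26≈2.23, Clinic C 49/28≈1.75, Clinic N 36/24≈1.5, Clinic L 22/22≈1.
Clinic G: take in full, 3 doses for value 25 → 32 left.
Take all of Clinic Q (5 doses, value 22) → 27 doses left.
Clinic J: take in full, 26 doses for value 58 → 1 left.
1 doses left: a 1/28 share of Clinic C gives 49×1/28 = 1.75.
Total value = 106.75.

106.75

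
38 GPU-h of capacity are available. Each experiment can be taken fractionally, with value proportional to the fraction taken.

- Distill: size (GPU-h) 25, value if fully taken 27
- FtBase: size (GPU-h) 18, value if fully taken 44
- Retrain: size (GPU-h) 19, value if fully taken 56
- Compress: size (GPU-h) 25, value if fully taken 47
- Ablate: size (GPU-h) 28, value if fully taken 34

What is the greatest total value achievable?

101.88

Sort by value density: Retrain 56/19≈2.95, FtBase 44/18≈2.44, Compress 47/25≈1.88, Ablate 34/28≈1.21, Distill 27/25≈1.08.
Take all of Retrain (19 GPU-h, value 56) — 19 GPU-h left.
All 18 GPU-h of FtBase fit (value 44) — 1 remain.
1 GPU-h left: a 1/25 share of Compress gives 47×1/25 = 1.88.
Total value = 101.88.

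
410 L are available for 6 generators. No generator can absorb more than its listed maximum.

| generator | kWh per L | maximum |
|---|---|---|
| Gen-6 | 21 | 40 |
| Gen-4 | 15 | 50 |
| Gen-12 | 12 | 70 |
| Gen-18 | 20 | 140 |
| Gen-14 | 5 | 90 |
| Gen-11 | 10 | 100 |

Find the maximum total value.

6280

Rank by kWh per L: Gen-6 21 > Gen-18 20 > Gen-4 15 > Gen-12 12 > Gen-11 10 > Gen-14 5.
Give Gen-6 40 to hit its cap of 40 ; 370 left.
Give Gen-18 140 to hit its cap of 140 ; 230 left.
Gen-4: +50 to 50 (cap) ; 180 left.
Gen-12: +70 to 70 (cap) ; 110 left.
Give Gen-11 100 to hit its cap of 100 ; 10 left.
Gen-14: +10 (room for 90) → 10. Pool exhausted.
Total = 21×40 + 15×50 + 12×70 + 20×140 + 5×10 + 10×100 = 6280.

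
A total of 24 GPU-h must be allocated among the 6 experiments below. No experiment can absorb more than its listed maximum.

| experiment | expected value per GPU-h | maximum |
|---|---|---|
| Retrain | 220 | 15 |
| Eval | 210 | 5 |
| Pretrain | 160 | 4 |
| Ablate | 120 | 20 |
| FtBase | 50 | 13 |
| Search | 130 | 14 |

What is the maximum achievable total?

4990

Rank by expected value per GPU-h: Retrain 220 > Eval 210 > Pretrain 160 > Search 130 > Ablate 120 > FtBase 50.
Give Retrain 15 to hit its cap of 15 → 9 left.
Give Eval 5 to hit its cap of 5 → 4 left.
Pretrain: +4 to 4 (cap) → 0 left.
Total = 220×15 + 210×5 + 160×4 = 4990.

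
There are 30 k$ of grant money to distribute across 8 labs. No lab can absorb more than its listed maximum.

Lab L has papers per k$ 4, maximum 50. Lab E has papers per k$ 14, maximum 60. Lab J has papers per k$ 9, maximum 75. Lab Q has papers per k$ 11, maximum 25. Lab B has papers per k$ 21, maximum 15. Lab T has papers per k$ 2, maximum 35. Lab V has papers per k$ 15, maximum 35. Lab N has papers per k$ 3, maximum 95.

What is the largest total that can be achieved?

Highest papers per k$ first: Lab B 21 > Lab V 15 > Lab E 14 > Lab Q 11 > Lab J 9 > Lab L 4 > Lab N 3 > Lab T 2.
Lab B takes 15 to reach its cap of 15 — 15 left.
Lab V: +15 (room for 35) → 15. Pool exhausted.
Total = 21×15 + 15×15 = 540.

540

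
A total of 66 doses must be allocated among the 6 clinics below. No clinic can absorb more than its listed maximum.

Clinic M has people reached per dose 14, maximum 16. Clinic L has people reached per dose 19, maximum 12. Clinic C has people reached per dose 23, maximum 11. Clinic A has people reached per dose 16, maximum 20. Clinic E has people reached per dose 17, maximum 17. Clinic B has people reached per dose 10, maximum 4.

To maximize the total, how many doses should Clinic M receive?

6

Highest people reached per dose first: Clinic C 23 > Clinic L 19 > Clinic E 17 > Clinic A 16 > Clinic M 14 > Clinic B 10.
Clinic C: +11 to 11 (cap) ; 55 left.
Clinic L takes 12 to reach its cap of 12 ; 43 left.
Give Clinic E 17 to hit its cap of 17 ; 26 left.
Clinic A: +20 to 20 (cap) ; 6 left.
Clinic M: +6 (room for 16) → 6. Pool exhausted.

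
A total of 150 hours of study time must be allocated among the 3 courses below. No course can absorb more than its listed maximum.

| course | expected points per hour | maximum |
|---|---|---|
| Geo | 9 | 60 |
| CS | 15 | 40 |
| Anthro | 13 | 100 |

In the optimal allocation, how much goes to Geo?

Order the courses by expected points per hour: CS 15 > Anthro 13 > Geo 9.
Give CS 40 to hit its cap of 40 → 110 left.
Anthro takes 100 to reach its cap of 100 → 10 left.
Geo: +10 (room for 60) → 10. Pool exhausted.

10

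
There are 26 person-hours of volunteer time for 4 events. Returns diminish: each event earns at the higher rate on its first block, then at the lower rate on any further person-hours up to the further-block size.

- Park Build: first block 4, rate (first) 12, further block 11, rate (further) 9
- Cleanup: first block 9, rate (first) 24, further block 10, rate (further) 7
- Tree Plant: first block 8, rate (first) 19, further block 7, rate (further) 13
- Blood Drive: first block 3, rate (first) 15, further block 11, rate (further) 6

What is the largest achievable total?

Order all 8 blocks by rate: Cleanup/first 24 > Tree Plant/first 19 > Blood Drive/first 15 > Tree Plant/second 13 > Park Build/first 12 > Park Build/second 9 > Cleanup/second 7 > Blood Drive/second 6.
Cleanup first at 24: fill all 9 ; 17 left.
Fill Tree Plant first block (8 at 19) ; 9 left.
Fill Blood Drive first block (3 at 15) ; 6 left.
6 remain; put them into Tree Plant second at 13.
Total = 24×9 + 19×8 + 15×3 + 13×6 = 491.

491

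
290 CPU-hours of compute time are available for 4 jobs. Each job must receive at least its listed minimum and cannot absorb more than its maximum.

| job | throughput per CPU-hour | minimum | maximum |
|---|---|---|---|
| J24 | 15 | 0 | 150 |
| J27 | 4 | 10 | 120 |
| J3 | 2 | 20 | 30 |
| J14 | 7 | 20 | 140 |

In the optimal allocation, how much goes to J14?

Meeting every minimum uses 0+10+20+20 = 50 CPU-hours, leaving 240.
Rank by throughput per CPU-hour: J24 15 > J14 7 > J27 4 > J3 2.
J24: +150 to 150 (cap) ; 90 left.
Only 90 left; J14 takes them to reach 110.

110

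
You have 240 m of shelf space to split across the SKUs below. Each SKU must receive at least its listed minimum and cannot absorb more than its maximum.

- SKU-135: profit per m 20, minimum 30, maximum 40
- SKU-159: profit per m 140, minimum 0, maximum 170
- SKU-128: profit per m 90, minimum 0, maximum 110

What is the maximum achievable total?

28000

Meeting every minimum uses 30+0+0 = 30 m, leaving 210.
Order the SKUs by profit per m: SKU-159 140 > SKU-128 90 > SKU-135 20.
SKU-159 takes 170 more to reach its cap of 170 → 40 left.
SKU-128: +40 (room for 110) → 40. Pool exhausted.
Total = 20×30 + 140×170 + 90×40 = 28000.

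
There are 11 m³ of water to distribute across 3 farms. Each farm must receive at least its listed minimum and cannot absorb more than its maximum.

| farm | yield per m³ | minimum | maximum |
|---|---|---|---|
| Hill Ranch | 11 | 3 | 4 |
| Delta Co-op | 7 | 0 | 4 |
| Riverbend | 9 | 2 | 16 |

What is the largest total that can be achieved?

107

Meeting every minimum uses 3+0+2 = 5 m³, leaving 6.
Rank by yield per m³: Hill Ranch 11 > Riverbend 9 > Delta Co-op 7.
Hill Ranch: +1 to 4 (cap) — 5 left.
Riverbend: +5 (room for 14) → 7. Pool exhausted.
Total = 11×4 + 9×7 = 107.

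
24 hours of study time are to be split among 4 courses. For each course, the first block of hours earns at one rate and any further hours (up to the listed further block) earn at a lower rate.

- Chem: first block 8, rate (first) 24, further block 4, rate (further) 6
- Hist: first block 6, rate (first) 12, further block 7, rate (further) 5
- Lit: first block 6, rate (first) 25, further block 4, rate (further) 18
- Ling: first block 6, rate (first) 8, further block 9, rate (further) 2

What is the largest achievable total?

486

Treat each block as its own option and order by rate: Lit/first 25 > Chem/first 24 > Lit/second 18 > Hist/first 12 > Ling/first 8 > Chem/second 6 > Hist/second 5 > Ling/second 2.
Fill Lit first block (6 at 25) — 18 left.
Chem/first (24): +8 — 10 left.
Fill Lit second block (4 at 18) — 6 left.
Hist/first (12): +6 — 0 left.
Total = 25×6 + 24×8 + 18×4 + 12×6 = 486.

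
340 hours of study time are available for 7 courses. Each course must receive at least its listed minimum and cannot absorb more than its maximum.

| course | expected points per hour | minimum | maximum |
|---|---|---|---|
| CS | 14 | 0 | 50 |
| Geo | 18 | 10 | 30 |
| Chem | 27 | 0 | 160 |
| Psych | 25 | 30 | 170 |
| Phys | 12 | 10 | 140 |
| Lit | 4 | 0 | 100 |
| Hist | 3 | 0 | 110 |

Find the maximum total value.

Meeting every minimum uses 0+10+0+30+10+0+0 = 50 hours, leaving 290.
Rank by expected points per hour: Chem 27 > Psych 25 > Geo 18 > CS 14 > Phys 12 > Lit 4 > Hist 3.
Chem takes 160 more to reach its cap of 160 → 130 left.
Psych has room for 140 more but only 130 remain, so it gets 160.
Total = 18×10 + 27×160 + 25×160 + 12×10 = 8620.

8620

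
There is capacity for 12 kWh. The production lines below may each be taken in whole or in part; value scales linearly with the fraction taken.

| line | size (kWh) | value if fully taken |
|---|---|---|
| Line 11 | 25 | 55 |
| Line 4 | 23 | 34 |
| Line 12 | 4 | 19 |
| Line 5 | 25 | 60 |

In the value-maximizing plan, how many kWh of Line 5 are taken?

Rank by value-to-size ratio: Line 12 19/4≈4.75, Line 5 60/25≈2.4, Line 11 55/25≈2.2, Line 4 34/23≈1.48.
All 4 kWh of Line 12 fit (value 19) ; 8 remain.
8 kWh left: a 8/25 share of Line 5 gives 60×8/25 = 19.2.

8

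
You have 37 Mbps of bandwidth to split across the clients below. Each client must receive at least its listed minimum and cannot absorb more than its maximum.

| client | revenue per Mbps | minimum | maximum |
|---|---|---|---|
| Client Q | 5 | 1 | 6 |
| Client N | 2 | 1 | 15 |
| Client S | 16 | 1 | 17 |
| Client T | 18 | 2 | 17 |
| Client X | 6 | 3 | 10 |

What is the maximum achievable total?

Meeting every minimum uses 1+1+1+2+3 = 8 Mbps, leaving 29.
Highest revenue per Mbps first: Client T 18 > Client S 16 > Client X 6 > Client Q 5 > Client N 2.
Client T takes 15 more to reach its cap of 17 ; 14 left.
Only 14 left; Client S takes them to reach 15.
Total = 5×1 + 2×1 + 16×15 + 18×17 + 6×3 = 571.

571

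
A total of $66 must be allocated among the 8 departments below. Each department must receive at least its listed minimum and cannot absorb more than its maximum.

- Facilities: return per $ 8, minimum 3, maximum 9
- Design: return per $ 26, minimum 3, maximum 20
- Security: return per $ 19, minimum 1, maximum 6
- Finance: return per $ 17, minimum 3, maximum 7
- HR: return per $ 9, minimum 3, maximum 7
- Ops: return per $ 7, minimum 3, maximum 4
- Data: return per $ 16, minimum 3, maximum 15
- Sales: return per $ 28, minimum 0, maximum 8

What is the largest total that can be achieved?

1298

Meeting every minimum uses 3+3+1+3+3+3+3+0 = 19 $, leaving 47.
Order the departments by return per $: Sales 28 > Design 26 > Security 19 > Finance 17 > Data 16 > HR 9 > Facilities 8 > Ops 7.
Sales: +8 to 8 (cap) → 39 left.
Design takes 17 more to reach its cap of 20 → 22 left.
Security takes 5 more to reach its cap of 6 → 17 left.
Give Finance 4 more to hit its cap of 7 → 13 left.
Data takes 12 more to reach its cap of 15 → 1 left.
Only 1 left; HR takes them to reach 4.
Total = 8×3 + 26×20 + 19×6 + 17×7 + 9×4 + 7×3 + 16×15 + 28×8 = 1298.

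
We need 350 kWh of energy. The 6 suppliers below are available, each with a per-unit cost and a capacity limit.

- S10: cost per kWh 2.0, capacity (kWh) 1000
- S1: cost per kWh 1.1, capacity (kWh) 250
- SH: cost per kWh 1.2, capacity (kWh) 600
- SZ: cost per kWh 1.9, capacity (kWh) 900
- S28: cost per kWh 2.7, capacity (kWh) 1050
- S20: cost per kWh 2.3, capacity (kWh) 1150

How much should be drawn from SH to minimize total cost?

100

Cheapest first:
S1 (1.1): use full 250 — 100 kWh to go.
SH at 1.2: take 100 of its 600 — requirement met.
SZ, S10, S20, S28: unused.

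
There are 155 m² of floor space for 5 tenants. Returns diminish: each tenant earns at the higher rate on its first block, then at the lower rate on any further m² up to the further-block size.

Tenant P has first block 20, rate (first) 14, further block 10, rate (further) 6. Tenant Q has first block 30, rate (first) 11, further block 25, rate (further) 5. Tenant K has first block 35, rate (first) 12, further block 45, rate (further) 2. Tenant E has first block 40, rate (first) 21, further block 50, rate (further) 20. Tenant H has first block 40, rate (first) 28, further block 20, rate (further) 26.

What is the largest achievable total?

Order all 10 blocks by rate: Tenant H/T1 28 > Tenant H/T2 26 > Tenant E/T1 21 > Tenant E/T2 20 > Tenant P/T1 14 > Tenant K/T1 12 > Tenant Q/T1 11 > Tenant P/T2 6 > Tenant Q/T2 5 > Tenant K/T2 2.
Tenant H T1 at 28: fill all 40 ; 115 left.
Fill Tenant H T2 block (20 at 26) ; 95 left.
Tenant E/T1 (21): +40 ; 55 left.
Tenant E T2 at 20: fill all 50 ; 5 left.
Tenant P T1 at 14: only 5 left, fill 5.
Total = 28×40 + 26×20 + 21×40 + 20×50 + 14×5 = 3550.

3550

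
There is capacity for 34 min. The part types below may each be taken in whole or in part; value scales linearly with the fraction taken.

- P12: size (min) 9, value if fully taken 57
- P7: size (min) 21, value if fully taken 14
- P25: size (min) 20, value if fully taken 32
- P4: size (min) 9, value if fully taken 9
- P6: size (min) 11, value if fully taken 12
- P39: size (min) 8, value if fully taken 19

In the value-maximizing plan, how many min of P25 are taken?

Rank by value-to-size ratio: P12 57/9≈6.33, P39 19/8≈2.38, P25 32/20≈1.6, P6 12/11≈1.09, P4 9/9≈1, P7 14/21≈0.667.
Take all of P12 (9 min, value 57) ; 25 min left.
All 8 min of P39 fit (value 19) ; 17 remain.
Fill the last 17 min with part of P25: 17/20 of it earns 27.2.

17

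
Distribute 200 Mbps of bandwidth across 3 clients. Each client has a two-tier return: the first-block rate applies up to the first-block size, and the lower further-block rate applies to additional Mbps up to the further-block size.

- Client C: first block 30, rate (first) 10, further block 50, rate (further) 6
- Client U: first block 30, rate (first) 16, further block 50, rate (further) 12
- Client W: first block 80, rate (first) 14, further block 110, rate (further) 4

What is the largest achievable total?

Order all 6 blocks by rate: Client U/first 16 > Client W/first 14 > Client U/second 12 > Client C/first 10 > Client C/second 6 > Client W/second 4.
Client U/first (16): +30 — 170 left.
Fill Client W first block (80 at 14) — 90 left.
Fill Client U second block (50 at 12) — 40 left.
Fill Client C first block (30 at 10) — 10 left.
10 remain; put them into Client C second at 6.
Total = 16×30 + 14×80 + 12×50 + 10×30 + 6×10 = 2560.

2560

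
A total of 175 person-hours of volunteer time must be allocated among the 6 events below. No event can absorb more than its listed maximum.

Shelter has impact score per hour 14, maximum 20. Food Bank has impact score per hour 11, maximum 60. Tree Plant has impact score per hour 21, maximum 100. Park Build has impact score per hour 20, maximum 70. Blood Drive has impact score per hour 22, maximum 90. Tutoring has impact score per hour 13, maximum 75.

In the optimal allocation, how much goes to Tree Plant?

Order the events by impact score per hour: Blood Drive 22 > Tree Plant 21 > Park Build 20 > Shelter 14 > Tutoring 13 > Food Bank 11.
Blood Drive takes 90 to reach its cap of 90 ; 85 left.
Tree Plant has room for 100 but only 85 remain, so it gets 85.

85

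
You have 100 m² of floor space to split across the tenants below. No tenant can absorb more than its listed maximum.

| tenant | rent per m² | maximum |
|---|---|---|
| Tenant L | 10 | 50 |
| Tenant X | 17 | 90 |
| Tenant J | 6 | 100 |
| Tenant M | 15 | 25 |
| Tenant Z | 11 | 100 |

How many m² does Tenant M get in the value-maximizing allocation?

10

Order the tenants by rent per m²: Tenant X 17 > Tenant M 15 > Tenant Z 11 > Tenant L 10 > Tenant J 6.
Tenant X: +90 to 90 (cap) — 10 left.
Only 10 left; Tenant M takes them to reach 10.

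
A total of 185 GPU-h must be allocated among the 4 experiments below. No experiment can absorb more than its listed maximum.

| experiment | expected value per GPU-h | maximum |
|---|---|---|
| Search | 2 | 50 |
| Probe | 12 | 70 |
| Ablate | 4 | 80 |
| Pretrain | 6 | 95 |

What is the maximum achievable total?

1490

Rank by expected value per GPU-h: Probe 12 > Pretrain 6 > Ablate 4 > Search 2.
Probe: +70 to 70 (cap) ; 115 left.
Give Pretrain 95 to hit its cap of 95 ; 20 left.
Only 20 left; Ablate takes them to reach 20.
Total = 12×70 + 4×20 + 6×95 = 1490.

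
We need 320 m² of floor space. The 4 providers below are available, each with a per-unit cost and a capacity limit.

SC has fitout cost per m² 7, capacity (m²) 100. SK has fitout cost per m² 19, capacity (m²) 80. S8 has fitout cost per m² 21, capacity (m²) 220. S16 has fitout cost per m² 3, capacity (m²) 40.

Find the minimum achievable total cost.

Use providers in increasing cost order.
S16 (3): use full 40 ; 280 m² to go.
SC at 7: take all 100 m² ; 180 still needed.
SK at 19: take all 80 m² ; 100 still needed.
S8 at 21: take 100 of its 220 ; requirement met.
Cost = 40×3 + 100×7 + 80×19 + 100×21 = 4440.

4440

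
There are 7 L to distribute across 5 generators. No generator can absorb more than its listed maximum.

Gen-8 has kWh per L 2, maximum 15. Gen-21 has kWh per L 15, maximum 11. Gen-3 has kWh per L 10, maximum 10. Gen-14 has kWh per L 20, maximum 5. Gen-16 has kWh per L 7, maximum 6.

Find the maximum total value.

130

Highest kWh per L first: Gen-14 20 > Gen-21 15 > Gen-3 10 > Gen-16 7 > Gen-8 2.
Gen-14 takes 5 to reach its cap of 5 ; 2 left.
Only 2 left; Gen-21 takes them to reach 2.
Total = 15×2 + 20×5 = 130.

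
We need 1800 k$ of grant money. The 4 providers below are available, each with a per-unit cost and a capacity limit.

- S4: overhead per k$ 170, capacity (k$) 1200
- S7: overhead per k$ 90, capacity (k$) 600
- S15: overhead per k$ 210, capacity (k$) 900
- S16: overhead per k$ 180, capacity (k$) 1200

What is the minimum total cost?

258000

Use providers in increasing cost order.
S7 at 90: take all 600 k$ → 1200 still needed.
S4 (170): use full 1200 → 0 k$ to go.
S16, S15: unused.
Cost = 600×90 + 1200×170 = 258000.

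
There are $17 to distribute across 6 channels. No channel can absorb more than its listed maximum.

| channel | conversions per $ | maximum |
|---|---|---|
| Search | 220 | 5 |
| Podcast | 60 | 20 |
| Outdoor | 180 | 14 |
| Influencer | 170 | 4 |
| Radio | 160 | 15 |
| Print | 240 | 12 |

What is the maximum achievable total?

3980

Rank by conversions per $: Print 240 > Search 220 > Outdoor 180 > Influencer 170 > Radio 160 > Podcast 60.
Print: +12 to 12 (cap) — 5 left.
Search takes 5 to reach its cap of 5 — 0 left.
Total = 220×5 + 240×12 = 3980.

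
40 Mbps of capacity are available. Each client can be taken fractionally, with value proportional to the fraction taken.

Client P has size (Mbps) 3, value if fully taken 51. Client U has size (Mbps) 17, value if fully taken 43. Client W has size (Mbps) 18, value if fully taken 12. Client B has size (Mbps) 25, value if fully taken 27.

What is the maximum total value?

115.6

Sort by value density: Client P 51/3≈17, Client U 43/17≈2.53, Client B 27/25≈1.08, Client W 12/18≈0.667.
Take all of Client P (3 Mbps, value 51) — 37 Mbps left.
All 17 Mbps of Client U fit (value 43) — 20 remain.
Only 20 Mbps remain; take 20/25 of Client B for value 27×20/25 = 21.6.
Total value = 115.6.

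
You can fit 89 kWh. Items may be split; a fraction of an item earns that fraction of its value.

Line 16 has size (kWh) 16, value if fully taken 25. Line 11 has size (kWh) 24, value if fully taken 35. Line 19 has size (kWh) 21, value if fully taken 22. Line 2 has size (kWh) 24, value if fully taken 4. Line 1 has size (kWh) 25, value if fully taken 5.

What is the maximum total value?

Sort by value density: Line 16 25/16≈1.56, Line 11 35/24≈1.46, Line 19 22/21≈1.05, Line 1 5/25≈0.2, Line 2 4/24≈0.167.
Line 16: take in full, 16 kWh for value 25 → 73 left.
All 24 kWh of Line 11 fit (value 35) → 49 remain.
All 21 kWh of Line 19 fit (value 22) → 28 remain.
Take all of Line 1 (25 kWh, value 5) → 3 kWh left.
3 kWh left: a 3/24 share of Line 2 gives 4×3/24 = 0.5.
Total value = 87.5.

87.5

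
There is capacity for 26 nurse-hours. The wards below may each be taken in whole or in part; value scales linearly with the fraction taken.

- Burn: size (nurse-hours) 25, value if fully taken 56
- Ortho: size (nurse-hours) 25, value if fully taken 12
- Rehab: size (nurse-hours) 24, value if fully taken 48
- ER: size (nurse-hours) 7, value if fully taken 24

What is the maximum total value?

66.56

Best value per unit of size first: ER 24/7≈3.43, Burn 56/25≈2.24, Rehab 48/24≈2, Ortho 12/25≈0.48.
ER: take in full, 7 nurse-hours for value 24 — 19 left.
Fill the last 19 nurse-hours with part of Burn: 19/25 of it earns 42.56.
Total value = 66.56.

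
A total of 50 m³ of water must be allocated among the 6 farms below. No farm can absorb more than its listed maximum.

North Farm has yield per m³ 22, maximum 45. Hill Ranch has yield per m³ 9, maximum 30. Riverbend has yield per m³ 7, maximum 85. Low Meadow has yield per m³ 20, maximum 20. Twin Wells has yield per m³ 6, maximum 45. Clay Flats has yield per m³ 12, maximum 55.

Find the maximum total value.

1090

Rank by yield per m³: North Farm 22 > Low Meadow 20 > Clay Flats 12 > Hill Ranch 9 > Riverbend 7 > Twin Wells 6.
North Farm takes 45 to reach its cap of 45 → 5 left.
Low Meadow: +5 (room for 20) → 5. Pool exhausted.
Total = 22×45 + 20×5 = 1090.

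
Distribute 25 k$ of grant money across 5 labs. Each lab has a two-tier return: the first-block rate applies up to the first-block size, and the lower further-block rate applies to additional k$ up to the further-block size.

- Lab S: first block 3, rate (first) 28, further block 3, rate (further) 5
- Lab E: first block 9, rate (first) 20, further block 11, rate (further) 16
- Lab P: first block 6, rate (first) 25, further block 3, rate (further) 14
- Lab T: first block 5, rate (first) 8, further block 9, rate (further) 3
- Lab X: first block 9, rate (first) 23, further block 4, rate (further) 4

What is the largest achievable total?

Rank every tier by rate: Lab S/T1 28 > Lab P/T1 25 > Lab X/T1 23 > Lab E/T1 20 > Lab E/T2 16 > Lab P/T2 14 > Lab T/T1 8 > Lab S/T2 5 > Lab X/T2 4 > Lab T/T2 3.
Lab S T1 at 28: fill all 3 → 22 left.
Lab P T1 at 25: fill all 6 → 16 left.
Fill Lab X T1 block (9 at 23) → 7 left.
7 remain; put them into Lab E T1 at 20.
Total = 28×3 + 25×6 + 23×9 + 20×7 = 581.

581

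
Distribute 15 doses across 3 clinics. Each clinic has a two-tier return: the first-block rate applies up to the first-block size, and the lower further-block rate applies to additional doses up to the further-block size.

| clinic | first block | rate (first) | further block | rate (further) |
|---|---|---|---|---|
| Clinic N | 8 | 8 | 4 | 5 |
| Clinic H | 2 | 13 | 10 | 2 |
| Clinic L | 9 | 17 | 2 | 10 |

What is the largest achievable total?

215

Treat each block as its own option and order by rate: Clinic L/first 17 > Clinic H/first 13 > Clinic L/second 10 > Clinic N/first 8 > Clinic N/second 5 > Clinic H/second 2.
Clinic L first at 17: fill all 9 → 6 left.
Fill Clinic H first block (2 at 13) → 4 left.
Clinic L/second (10): +2 → 2 left.
Clinic N/first: +2 of 8 at 8; pool empty.
Total = 17×9 + 13×2 + 10×2 + 8×2 = 215.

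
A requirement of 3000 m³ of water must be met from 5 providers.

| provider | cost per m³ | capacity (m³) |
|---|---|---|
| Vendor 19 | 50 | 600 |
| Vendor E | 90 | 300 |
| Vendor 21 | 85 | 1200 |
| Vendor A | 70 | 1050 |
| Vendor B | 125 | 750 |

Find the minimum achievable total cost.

Use providers in increasing cost order.
Vendor 19 (50): use full 600 — 2400 m³ to go.
Take 1050 from Vendor A at 70 — need 1350 more.
Take 1200 from Vendor 21 at 85 — need 150 more.
Take 150 from Vendor E at 90 to finish.
Vendor B: unused.
Cost = 600×50 + 1050×70 + 1200×85 + 150×90 = 219000.

219000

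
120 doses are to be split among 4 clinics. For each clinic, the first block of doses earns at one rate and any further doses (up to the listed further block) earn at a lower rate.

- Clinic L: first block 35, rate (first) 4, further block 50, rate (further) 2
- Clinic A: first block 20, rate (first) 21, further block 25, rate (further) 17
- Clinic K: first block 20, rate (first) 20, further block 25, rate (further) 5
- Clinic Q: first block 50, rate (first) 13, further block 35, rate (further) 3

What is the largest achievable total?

Rank every tier by rate: Clinic A/first 21 > Clinic K/first 20 > Clinic A/second 17 > Clinic Q/first 13 > Clinic K/second 5 > Clinic L/first 4 > Clinic Q/second 3 > Clinic L/second 2.
Clinic A first at 21: fill all 20 ; 100 left.
Clinic K first at 20: fill all 20 ; 80 left.
Fill Clinic A second block (25 at 17) ; 55 left.
Clinic Q first at 13: fill all 50 ; 5 left.
Clinic K second at 5: only 5 left, fill 5.
Total = 21×20 + 20×20 + 17×25 + 13×50 + 5×5 = 1920.

1920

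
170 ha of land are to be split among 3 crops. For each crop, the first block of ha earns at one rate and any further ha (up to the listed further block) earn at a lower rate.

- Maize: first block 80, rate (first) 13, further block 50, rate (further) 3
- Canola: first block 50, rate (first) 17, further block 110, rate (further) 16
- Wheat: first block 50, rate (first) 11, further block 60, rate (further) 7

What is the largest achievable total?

2740

Order all 6 blocks by rate: Canola/T1 17 > Canola/T2 16 > Maize/T1 13 > Wheat/T1 11 > Wheat/T2 7 > Maize/T2 3.
Canola/T1 (17): +50 → 120 left.
Fill Canola T2 block (110 at 16) → 10 left.
10 remain; put them into Maize T1 at 13.
Total = 17×50 + 16×110 + 13×10 = 2740.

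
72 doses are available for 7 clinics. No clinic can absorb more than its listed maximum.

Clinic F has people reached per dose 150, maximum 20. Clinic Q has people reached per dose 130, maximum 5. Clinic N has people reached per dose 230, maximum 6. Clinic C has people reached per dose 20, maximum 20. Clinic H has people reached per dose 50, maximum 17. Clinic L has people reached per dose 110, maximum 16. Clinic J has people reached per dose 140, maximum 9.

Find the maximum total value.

8850

Highest people reached per dose first: Clinic N 230 > Clinic F 150 > Clinic J 140 > Clinic Q 130 > Clinic L 110 > Clinic H 50 > Clinic C 20.
Clinic N: +6 to 6 (cap) → 66 left.
Clinic F takes 20 to reach its cap of 20 → 46 left.
Give Clinic J 9 to hit its cap of 9 → 37 left.
Clinic Q: +5 to 5 (cap) → 32 left.
Give Clinic L 16 to hit its cap of 16 → 16 left.
Only 16 left; Clinic H takes them to reach 16.
Total = 150×20 + 130×5 + 230×6 + 50×16 + 110×16 + 140×9 = 8850.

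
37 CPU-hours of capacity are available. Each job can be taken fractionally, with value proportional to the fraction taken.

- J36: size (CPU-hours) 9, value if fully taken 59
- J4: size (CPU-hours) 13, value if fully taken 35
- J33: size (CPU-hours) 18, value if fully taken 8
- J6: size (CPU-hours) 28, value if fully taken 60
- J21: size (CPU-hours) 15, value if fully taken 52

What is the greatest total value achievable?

146

Best value per unit of size first: J36 59/9≈6.56, J21 52/15≈3.47, J4 35/13≈2.69, J6 60/28≈2.14, J33 8/18≈0.444.
J36: take in full, 9 CPU-hours for value 59 — 28 left.
All 15 CPU-hours of J21 fit (value 52) — 13 remain.
Take all of J4 (13 CPU-hours, value 35) — 0 CPU-hours left.
Total value = 146.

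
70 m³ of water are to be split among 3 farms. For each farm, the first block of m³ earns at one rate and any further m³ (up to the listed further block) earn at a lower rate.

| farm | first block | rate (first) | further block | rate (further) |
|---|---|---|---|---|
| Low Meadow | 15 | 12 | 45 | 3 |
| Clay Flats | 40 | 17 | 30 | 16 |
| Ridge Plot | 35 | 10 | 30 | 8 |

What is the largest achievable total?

Rank every tier by rate: Clay Flats/first 17 > Clay Flats/second 16 > Low Meadow/first 12 > Ridge Plot/first 10 > Ridge Plot/second 8 > Low Meadow/second 3.
Clay Flats/first (17): +40 ; 30 left.
Clay Flats second at 16: fill all 30 ; 0 left.
Total = 17×40 + 16×30 = 1160.

1160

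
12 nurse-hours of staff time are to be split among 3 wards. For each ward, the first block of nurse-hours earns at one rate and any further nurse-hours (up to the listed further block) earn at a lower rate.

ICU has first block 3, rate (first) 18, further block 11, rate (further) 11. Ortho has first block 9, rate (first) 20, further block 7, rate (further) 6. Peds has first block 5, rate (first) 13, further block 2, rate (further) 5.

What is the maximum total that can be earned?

234

Treat each block as its own option and order by rate: Ortho/first 20 > ICU/first 18 > Peds/first 13 > ICU/second 11 > Ortho/second 6 > Peds/second 5.
Ortho first at 20: fill all 9 → 3 left.
ICU first at 18: fill all 3 → 0 left.
Total = 20×9 + 18×3 = 234.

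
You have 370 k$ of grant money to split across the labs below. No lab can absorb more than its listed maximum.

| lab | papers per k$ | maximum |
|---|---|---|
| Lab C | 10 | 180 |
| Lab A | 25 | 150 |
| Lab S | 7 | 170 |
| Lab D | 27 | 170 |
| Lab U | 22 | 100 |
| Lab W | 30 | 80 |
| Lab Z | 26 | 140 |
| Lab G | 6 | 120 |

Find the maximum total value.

Highest papers per k$ first: Lab W 30 > Lab D 27 > Lab Z 26 > Lab A 25 > Lab U 22 > Lab C 10 > Lab S 7 > Lab G 6.
Lab W takes 80 to reach its cap of 80 — 290 left.
Lab D: +170 to 170 (cap) — 120 left.
Only 120 left; Lab Z takes them to reach 120.
Total = 27×170 + 30×80 + 26×120 = 10110.

10110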